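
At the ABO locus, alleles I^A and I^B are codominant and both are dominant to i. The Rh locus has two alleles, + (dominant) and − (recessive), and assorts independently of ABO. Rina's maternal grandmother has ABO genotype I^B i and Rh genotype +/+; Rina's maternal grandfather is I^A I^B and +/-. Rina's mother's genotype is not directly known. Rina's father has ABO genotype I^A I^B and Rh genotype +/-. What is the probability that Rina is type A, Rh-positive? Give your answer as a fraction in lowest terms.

7/32

Rina's mother's ABO genotype from I^B i × I^A I^B: 1/4 I^A I^B, 1/4 I^A i, 1/4 I^B I^B, 1/4 I^B i.
Crossing each possibility with the father I^A I^B and summing P(type A): 1/4·1/4 + 1/4·1/2 + 1/4·0 + 1/4·1/4 = 1/4.
Similarly for Rh via the mother's Rh distribution: P(Rh+) = 7/8.
Independent loci: 1/4 × 7/8 = 7/32.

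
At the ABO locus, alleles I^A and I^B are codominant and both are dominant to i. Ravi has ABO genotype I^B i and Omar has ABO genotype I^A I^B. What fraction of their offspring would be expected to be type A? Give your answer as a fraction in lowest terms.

1/4

ABO cross I^B i × I^A I^B → offspring phenotypes: 1/4 A, 1/2 B, 1/4 AB.
So P(type A) = 1/4.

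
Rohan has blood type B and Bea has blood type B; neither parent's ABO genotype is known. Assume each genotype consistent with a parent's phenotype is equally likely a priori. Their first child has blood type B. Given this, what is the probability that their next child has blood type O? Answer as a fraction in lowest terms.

Possible genotypes: Rohan ∈ {BB, BO}; Bea ∈ {BB, BO}.
Weight each parental genotype pair by prior × P(type-B child):
  BB × BB: posterior weight 4/15; P(next child type O) = 0.
  BB × BO: posterior weight 4/15; P(next child type O) = 0.
  BO × BB: posterior weight 4/15; P(next child type O) = 0.
  BO × BO: posterior weight 1/5; P(next child type O) = 1/4.
Weighted sum = 1/20.

1/20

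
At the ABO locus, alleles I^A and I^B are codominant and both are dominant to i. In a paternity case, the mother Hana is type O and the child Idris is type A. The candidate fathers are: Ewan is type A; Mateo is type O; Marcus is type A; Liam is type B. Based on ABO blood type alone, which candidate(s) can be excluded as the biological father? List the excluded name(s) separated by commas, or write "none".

Mateo, Liam

A candidate is excluded only if no genotype consistent with his phenotype could produce a type A child with a type O mother.
Mateo (type O): no genotype consistent with that phenotype can produce a type-A child with a type-O mother.
Liam (type B): no genotype consistent with that phenotype can produce a type-A child with a type-O mother.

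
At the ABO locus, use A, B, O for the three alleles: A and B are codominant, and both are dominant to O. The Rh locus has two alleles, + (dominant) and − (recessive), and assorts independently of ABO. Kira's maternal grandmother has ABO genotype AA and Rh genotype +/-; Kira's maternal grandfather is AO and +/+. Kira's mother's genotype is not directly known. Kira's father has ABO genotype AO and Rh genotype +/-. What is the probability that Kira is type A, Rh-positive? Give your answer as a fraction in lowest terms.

49/64

Kira's mother's ABO genotype from AA × AO: 1/2 AA, 1/2 AO.
Crossing each possibility with the father AO and summing P(type A): 1/2·1 + 1/2·3/4 = 7/8.
Similarly for Rh via the mother's Rh distribution: P(Rh+) = 7/8.
Independent loci: 7/8 × 7/8 = 49/64.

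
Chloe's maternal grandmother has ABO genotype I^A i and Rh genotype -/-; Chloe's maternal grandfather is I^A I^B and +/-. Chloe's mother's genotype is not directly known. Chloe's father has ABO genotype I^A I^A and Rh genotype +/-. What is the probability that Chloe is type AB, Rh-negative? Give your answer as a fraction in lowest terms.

3/32

Chloe's mother's ABO genotype from I^A i × I^A I^B: 1/4 I^A I^A, 1/4 I^A I^B, 1/4 I^A i, 1/4 I^B i.
Crossing each possibility with the father I^A I^A and summing P(type AB): 1/4·0 + 1/4·1/2 + 1/4·0 + 1/4·1/2 = 1/4.
Similarly for Rh via the mother's Rh distribution: P(Rh-) = 3/8.
Independent loci: 1/4 × 3/8 = 3/32.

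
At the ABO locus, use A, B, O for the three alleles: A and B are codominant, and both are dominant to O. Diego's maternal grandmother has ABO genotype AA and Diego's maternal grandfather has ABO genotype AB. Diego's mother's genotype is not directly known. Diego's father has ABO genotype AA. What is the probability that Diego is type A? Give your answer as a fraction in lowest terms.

Diego's mother's ABO genotype from AA × AB: 1/2 AA, 1/2 AB.
Crossing each possibility with the father AA and summing P(type A): 1/2·1 + 1/2·1/2 = 3/4.

3/4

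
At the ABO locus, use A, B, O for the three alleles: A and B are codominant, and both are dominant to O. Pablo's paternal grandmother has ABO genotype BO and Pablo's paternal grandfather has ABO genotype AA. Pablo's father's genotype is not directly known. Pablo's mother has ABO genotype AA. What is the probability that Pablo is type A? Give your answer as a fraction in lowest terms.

Pablo's father's ABO genotype from BO × AA: 1/2 AB, 1/2 AO.
Crossing each possibility with the mother AA and summing P(type A): 1/2·1/2 + 1/2·1 = 3/4.

3/4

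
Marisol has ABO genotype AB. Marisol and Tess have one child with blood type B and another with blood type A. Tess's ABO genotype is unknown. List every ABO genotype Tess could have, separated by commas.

For each candidate genotype of Tess, check whether crossing it with AB can produce every observed child phenotype.
  AA → possible child types {A, AB} ✗
  AB → possible child types {A, B, AB} ✓
  AO → possible child types {A, B, AB} ✓
  BB → possible child types {B, AB} ✗
  BO → possible child types {A, B, AB} ✓
  OO → possible child types {A, B} ✓

AB, AO, BO, OO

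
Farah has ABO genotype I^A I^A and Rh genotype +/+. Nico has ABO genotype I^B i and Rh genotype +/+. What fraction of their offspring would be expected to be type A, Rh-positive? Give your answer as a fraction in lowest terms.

ABO cross I^A I^A × I^B i → offspring phenotypes: 1/2 A, 1/2 AB.
Rh cross +/+ × +/+ → 1 Rh+.
Independent loci: P(type A, Rh-positive) = 1/2 × 1 = 1/2.

1/2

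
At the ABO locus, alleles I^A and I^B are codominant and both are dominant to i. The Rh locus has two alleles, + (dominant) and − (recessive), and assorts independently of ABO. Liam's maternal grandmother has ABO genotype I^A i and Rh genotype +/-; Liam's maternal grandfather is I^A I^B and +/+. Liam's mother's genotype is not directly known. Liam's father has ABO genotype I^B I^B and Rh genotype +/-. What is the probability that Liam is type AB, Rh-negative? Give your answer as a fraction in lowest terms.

1/16

Liam's mother's ABO genotype from I^A i × I^A I^B: 1/4 I^A I^A, 1/4 I^A I^B, 1/4 I^A i, 1/4 I^B i.
Crossing each possibility with the father I^B I^B and summing P(type AB): 1/4·1 + 1/4·1/2 + 1/4·1/2 + 1/4·0 = 1/2.
Similarly for Rh via the mother's Rh distribution: P(Rh-) = 1/8.
Independent loci: 1/2 × 1/8 = 1/16.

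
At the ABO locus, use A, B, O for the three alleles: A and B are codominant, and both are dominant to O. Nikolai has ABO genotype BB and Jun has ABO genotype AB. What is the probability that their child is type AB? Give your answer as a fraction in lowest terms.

ABO cross BB × AB → offspring phenotypes: 1/2 B, 1/2 AB.
So P(type AB) = 1/2.

1/2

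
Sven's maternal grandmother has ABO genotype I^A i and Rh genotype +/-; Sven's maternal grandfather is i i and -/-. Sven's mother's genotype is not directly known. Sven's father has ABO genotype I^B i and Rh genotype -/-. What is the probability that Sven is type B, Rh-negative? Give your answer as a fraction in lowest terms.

9/32

Sven's mother's ABO genotype from I^A i × i i: 1/2 I^A i, 1/2 i i.
Crossing each possibility with the father I^B i and summing P(type B): 1/2·1/4 + 1/2·1/2 = 3/8.
Similarly for Rh via the mother's Rh distribution: P(Rh-) = 3/4.
Independent loci: 3/8 × 3/4 = 9/32.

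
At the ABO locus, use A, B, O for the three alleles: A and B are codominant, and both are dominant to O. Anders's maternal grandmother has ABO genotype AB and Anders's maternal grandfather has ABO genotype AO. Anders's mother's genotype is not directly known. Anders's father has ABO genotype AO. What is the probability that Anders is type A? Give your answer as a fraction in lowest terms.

Anders's mother's ABO genotype from AB × AO: 1/4 AA, 1/4 AB, 1/4 AO, 1/4 BO.
Crossing each possibility with the father AO and summing P(type A): 1/4·1 + 1/4·1/2 + 1/4·3/4 + 1/4·1/4 = 5/8.

5/8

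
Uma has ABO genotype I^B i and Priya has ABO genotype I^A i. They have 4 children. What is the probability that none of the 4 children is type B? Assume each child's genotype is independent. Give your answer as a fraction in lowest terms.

ABO cross I^B i × I^A i → 1/4 O, 1/4 A, 1/4 B, 1/4 AB.
So P(type B) = 1/4 per child.
P(not type B) = 3/4 for one child; (3/4)^4 = 81/256.

81/256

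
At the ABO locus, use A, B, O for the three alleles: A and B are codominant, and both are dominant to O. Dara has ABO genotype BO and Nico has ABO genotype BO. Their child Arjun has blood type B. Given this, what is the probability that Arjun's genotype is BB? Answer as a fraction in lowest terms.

Cross BO × BO → 1/4 BB, 1/2 BO, 1/4 OO.
Type-B genotypes among offspring: BB (1/4), BO (1/2); total 3/4.
P(BB | type B) = (1/4) / (3/4) = 1/3.

1/3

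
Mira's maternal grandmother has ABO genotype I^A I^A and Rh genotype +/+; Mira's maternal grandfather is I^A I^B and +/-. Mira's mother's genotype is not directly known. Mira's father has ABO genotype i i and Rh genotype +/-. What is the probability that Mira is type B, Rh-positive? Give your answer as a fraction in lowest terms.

7/32

Mira's mother's ABO genotype from I^A I^A × I^A I^B: 1/2 I^A I^A, 1/2 I^A I^B.
Crossing each possibility with the father i i and summing P(type B): 1/2·0 + 1/2·1/2 = 1/4.
Similarly for Rh via the mother's Rh distribution: P(Rh+) = 7/8.
Independent loci: 1/4 × 7/8 = 7/32.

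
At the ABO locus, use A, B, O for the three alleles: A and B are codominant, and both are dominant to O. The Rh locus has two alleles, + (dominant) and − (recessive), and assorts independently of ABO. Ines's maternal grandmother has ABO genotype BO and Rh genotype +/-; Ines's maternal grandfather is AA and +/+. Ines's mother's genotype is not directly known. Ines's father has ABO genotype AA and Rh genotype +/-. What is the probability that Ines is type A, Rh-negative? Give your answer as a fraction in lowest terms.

Ines's mother's ABO genotype from BO × AA: 1/2 AB, 1/2 AO.
Crossing each possibility with the father AA and summing P(type A): 1/2·1/2 + 1/2·1 = 3/4.
Similarly for Rh via the mother's Rh distribution: P(Rh-) = 1/8.
Independent loci: 3/4 × 1/8 = 3/32.

3/32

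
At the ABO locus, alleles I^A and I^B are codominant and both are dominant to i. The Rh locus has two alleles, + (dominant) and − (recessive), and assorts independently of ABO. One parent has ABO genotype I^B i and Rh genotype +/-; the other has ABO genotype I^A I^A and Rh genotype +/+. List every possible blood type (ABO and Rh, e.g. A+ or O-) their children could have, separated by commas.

Gametes from I^B i × I^A I^A give offspring ABO genotypes I^A I^B, I^A i, i.e. phenotypes A, AB.
Rh cross +/- × +/+ → phenotypes Rh+.
Combining independently: A+, AB+.

A+, AB+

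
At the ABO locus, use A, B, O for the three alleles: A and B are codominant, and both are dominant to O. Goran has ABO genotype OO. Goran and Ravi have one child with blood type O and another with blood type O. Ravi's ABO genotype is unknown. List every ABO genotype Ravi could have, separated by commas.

AO, BO, OO

For each candidate genotype of Ravi, check whether crossing it with OO can produce every observed child phenotype.
  AA → possible child types {A} ✗
  AB → possible child types {A, B} ✗
  AO → possible child types {O, A} ✓
  BB → possible child types {B} ✗
  BO → possible child types {O, B} ✓
  OO → possible child types {O} ✓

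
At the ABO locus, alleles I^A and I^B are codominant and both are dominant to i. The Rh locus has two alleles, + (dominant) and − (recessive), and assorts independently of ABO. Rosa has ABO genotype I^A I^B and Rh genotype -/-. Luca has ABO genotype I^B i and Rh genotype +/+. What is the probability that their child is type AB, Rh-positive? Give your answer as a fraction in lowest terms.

1/4

ABO cross I^A I^B × I^B i → offspring phenotypes: 1/4 A, 1/2 B, 1/4 AB.
Rh cross -/- × +/+ → 1 Rh+.
Independent loci: P(type AB, Rh-positive) = 1/4 × 1 = 1/4.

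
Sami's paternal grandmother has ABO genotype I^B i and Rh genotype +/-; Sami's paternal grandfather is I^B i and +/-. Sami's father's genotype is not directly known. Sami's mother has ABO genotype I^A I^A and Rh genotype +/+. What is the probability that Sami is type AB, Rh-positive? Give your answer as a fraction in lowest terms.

Sami's father's ABO genotype from I^B i × I^B i: 1/4 I^B I^B, 1/2 I^B i, 1/4 i i.
Crossing each possibility with the mother I^A I^A and summing P(type AB): 1/4·1 + 1/2·1/2 + 1/4·0 = 1/2.
Similarly for Rh via the father's Rh distribution: P(Rh+) = 1.
Independent loci: 1/2 × 1 = 1/2.

1/2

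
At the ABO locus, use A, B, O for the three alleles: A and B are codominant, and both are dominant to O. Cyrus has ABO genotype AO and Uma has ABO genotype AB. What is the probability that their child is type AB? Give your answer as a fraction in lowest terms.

1/4

ABO cross AO × AB → offspring phenotypes: 1/2 A, 1/4 B, 1/4 AB.
So P(type AB) = 1/4.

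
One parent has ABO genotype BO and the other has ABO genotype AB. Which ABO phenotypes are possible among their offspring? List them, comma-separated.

Gametes from BO × AB give offspring ABO genotypes AB, AO, BB, BO, i.e. phenotypes A, B, AB.

A, B, AB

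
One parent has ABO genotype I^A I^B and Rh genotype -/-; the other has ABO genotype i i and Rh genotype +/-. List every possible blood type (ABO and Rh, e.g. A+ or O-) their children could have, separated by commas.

A+, A-, B+, B-

Gametes from I^A I^B × i i give offspring ABO genotypes I^A i, I^B i, i.e. phenotypes A, B.
Rh cross -/- × +/- → phenotypes Rh+, Rh-.
Combining independently: A+, A-, B+, B-.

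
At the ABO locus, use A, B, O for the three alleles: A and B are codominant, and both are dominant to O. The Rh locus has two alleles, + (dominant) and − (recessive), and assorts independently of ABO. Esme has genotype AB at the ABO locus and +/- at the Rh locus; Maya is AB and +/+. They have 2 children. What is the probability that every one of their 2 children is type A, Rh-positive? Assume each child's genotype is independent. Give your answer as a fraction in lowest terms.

1/16

ABO cross AB × AB → 1/4 A, 1/4 B, 1/2 AB.
Rh cross +/- × +/+ → 1 Rh+; so P(type A, Rh-positive) = 1/4 × 1 = 1/4 per child.
All 2 independent: (1/4)^2 = 1/16.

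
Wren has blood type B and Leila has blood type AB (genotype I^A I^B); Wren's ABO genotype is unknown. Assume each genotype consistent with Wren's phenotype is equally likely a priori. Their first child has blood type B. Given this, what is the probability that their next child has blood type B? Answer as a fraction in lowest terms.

Possible genotypes: Wren ∈ {I^B I^B, I^B i}; Leila ∈ {I^A I^B}.
Weight each parental genotype pair by prior × P(type-B child):
  I^B I^B × I^A I^B: posterior weight 1/2; P(next child type B) = 1/2.
  I^B i × I^A I^B: posterior weight 1/2; P(next child type B) = 1/2.
Weighted sum = 1/2.

1/2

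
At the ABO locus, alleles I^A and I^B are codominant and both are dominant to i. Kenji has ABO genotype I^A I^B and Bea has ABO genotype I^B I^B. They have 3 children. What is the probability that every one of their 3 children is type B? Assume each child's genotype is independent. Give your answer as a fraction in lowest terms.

1/8

ABO cross I^A I^B × I^B I^B → 1/2 B, 1/2 AB.
So P(type B) = 1/2 per child.
All 3 independent: (1/2)^3 = 1/8.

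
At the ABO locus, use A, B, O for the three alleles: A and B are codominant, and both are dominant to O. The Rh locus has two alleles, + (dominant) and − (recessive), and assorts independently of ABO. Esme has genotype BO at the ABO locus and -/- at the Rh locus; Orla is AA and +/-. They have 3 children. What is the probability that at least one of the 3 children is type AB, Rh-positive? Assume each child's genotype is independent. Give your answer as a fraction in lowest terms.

37/64

ABO cross BO × AA → 1/2 A, 1/2 AB.
Rh cross -/- × +/- → 1/2 Rh+, 1/2 Rh-; so P(type AB, Rh-positive) = 1/2 × 1/2 = 1/4 per child.
P(none) = (3/4)^3 = 27/64; P(at least one) = 1 − 27/64 = 37/64.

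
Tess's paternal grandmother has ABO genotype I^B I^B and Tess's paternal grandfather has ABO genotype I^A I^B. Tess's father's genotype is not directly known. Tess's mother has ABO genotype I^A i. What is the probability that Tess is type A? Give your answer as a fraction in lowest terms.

Tess's father's ABO genotype from I^B I^B × I^A I^B: 1/2 I^A I^B, 1/2 I^B I^B.
Crossing each possibility with the mother I^A i and summing P(type A): 1/2·1/2 + 1/2·0 = 1/4.

1/4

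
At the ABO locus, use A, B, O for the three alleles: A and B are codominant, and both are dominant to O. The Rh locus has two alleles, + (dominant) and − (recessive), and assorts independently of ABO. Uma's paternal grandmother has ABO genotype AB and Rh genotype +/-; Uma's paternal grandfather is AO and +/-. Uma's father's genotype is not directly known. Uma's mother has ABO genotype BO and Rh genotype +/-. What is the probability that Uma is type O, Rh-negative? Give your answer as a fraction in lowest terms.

1/32

Uma's father's ABO genotype from AB × AO: 1/4 AA, 1/4 AB, 1/4 AO, 1/4 BO.
Crossing each possibility with the mother BO and summing P(type O): 1/4·0 + 1/4·0 + 1/4·1/4 + 1/4·1/4 = 1/8.
Similarly for Rh via the father's Rh distribution: P(Rh-) = 1/4.
Independent loci: 1/8 × 1/4 = 1/32.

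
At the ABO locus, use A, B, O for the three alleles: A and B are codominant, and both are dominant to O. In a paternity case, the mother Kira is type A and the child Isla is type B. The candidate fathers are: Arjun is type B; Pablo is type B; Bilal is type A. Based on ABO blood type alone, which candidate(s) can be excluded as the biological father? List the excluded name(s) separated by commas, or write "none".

Bilal

A candidate is excluded only if no genotype consistent with his phenotype could produce a type B child with a type A mother.
Bilal (type A): no genotype consistent with that phenotype can produce a type-B child with a type-A mother.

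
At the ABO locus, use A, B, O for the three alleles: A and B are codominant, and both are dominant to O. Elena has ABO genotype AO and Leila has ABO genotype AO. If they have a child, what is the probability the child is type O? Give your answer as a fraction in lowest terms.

ABO cross AO × AO → offspring phenotypes: 1/4 O, 3/4 A.
So P(type O) = 1/4.

1/4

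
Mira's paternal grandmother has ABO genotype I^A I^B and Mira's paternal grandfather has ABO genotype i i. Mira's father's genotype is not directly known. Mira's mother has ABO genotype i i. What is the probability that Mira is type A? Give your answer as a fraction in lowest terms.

Mira's father's ABO genotype from I^A I^B × i i: 1/2 I^A i, 1/2 I^B i.
Crossing each possibility with the mother i i and summing P(type A): 1/2·1/2 + 1/2·0 = 1/4.

1/4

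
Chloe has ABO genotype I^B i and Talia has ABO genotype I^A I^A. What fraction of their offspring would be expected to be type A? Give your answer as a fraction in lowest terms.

1/2

ABO cross I^B i × I^A I^A → offspring phenotypes: 1/2 A, 1/2 AB.
So P(type A) = 1/2.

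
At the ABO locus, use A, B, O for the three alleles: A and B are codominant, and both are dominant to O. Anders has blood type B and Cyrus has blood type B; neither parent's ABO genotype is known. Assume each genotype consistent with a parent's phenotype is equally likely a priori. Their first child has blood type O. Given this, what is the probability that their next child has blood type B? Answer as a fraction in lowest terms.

3/4

Possible genotypes: Anders ∈ {BB, BO}; Cyrus ∈ {BB, BO}.
Weight each parental genotype pair by prior × P(type-O child):
  BO × BO: posterior weight 1; P(next child type B) = 3/4.
Weighted sum = 3/4.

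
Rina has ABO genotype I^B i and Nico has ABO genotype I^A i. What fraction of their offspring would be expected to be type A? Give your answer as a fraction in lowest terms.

1/4

ABO cross I^B i × I^A i → offspring phenotypes: 1/4 O, 1/4 A, 1/4 B, 1/4 AB.
So P(type A) = 1/4.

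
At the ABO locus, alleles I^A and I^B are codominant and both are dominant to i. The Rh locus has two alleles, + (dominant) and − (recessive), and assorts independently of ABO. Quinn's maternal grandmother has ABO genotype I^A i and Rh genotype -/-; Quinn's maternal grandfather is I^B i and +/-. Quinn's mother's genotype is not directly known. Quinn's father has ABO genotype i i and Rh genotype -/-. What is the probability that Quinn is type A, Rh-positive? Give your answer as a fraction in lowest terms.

1/16

Quinn's mother's ABO genotype from I^A i × I^B i: 1/4 I^A I^B, 1/4 I^A i, 1/4 I^B i, 1/4 i i.
Crossing each possibility with the father i i and summing P(type A): 1/4·1/2 + 1/4·1/2 + 1/4·0 + 1/4·0 = 1/4.
Similarly for Rh via the mother's Rh distribution: P(Rh+) = 1/4.
Independent loci: 1/4 × 1/4 = 1/16.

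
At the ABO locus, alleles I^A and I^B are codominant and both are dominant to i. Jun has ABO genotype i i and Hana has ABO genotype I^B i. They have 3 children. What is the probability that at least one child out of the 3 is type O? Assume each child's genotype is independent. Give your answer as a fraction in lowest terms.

ABO cross i i × I^B i → 1/2 O, 1/2 B.
So P(type O) = 1/2 per child.
P(none) = (1/2)^3 = 1/8; P(at least one) = 1 − 1/8 = 7/8.

7/8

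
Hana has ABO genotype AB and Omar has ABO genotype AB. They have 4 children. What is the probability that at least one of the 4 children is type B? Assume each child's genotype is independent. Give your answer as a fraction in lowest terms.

175/256

ABO cross AB × AB → 1/4 A, 1/4 B, 1/2 AB.
So P(type B) = 1/4 per child.
P(none) = (3/4)^4 = 81/256; P(at least one) = 1 − 81/256 = 175/256.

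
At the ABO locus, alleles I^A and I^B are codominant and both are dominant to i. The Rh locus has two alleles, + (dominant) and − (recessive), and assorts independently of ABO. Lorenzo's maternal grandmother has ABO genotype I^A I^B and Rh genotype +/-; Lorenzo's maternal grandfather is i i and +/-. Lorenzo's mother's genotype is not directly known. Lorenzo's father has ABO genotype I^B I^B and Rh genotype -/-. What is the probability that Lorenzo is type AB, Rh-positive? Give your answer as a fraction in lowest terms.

Lorenzo's mother's ABO genotype from I^A I^B × i i: 1/2 I^A i, 1/2 I^B i.
Crossing each possibility with the father I^B I^B and summing P(type AB): 1/2·1/2 + 1/2·0 = 1/4.
Similarly for Rh via the mother's Rh distribution: P(Rh+) = 1/2.
Independent loci: 1/4 × 1/2 = 1/8.

1/8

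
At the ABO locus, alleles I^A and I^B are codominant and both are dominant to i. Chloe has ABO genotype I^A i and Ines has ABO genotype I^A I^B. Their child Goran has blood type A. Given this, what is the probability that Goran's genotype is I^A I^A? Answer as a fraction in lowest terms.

Cross I^A i × I^A I^B → 1/4 I^A I^A, 1/4 I^A I^B, 1/4 I^A i, 1/4 I^B i.
Type-A genotypes among offspring: I^A I^A (1/4), I^A i (1/4); total 1/2.
P(I^A I^A | type A) = (1/4) / (1/2) = 1/2.

1/2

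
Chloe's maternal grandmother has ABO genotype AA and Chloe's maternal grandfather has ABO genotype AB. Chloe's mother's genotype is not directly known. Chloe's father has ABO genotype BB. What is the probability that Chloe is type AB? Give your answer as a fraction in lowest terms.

3/4

Chloe's mother's ABO genotype from AA × AB: 1/2 AA, 1/2 AB.
Crossing each possibility with the father BB and summing P(type AB): 1/2·1 + 1/2·1/2 = 3/4.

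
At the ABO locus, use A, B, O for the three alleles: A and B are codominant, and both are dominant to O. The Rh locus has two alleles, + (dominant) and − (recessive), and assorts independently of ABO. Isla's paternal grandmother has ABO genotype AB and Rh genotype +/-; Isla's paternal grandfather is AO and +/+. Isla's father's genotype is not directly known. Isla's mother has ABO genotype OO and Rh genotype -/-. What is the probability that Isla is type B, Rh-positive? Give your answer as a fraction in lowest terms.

3/16

Isla's father's ABO genotype from AB × AO: 1/4 AA, 1/4 AB, 1/4 AO, 1/4 BO.
Crossing each possibility with the mother OO and summing P(type B): 1/4·0 + 1/4·1/2 + 1/4·0 + 1/4·1/2 = 1/4.
Similarly for Rh via the father's Rh distribution: P(Rh+) = 3/4.
Independent loci: 1/4 × 3/4 = 3/16.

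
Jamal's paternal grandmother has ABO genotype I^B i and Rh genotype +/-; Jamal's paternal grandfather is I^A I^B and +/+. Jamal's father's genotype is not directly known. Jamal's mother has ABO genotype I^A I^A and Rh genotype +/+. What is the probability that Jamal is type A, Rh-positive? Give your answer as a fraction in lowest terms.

1/2

Jamal's father's ABO genotype from I^B i × I^A I^B: 1/4 I^A I^B, 1/4 I^A i, 1/4 I^B I^B, 1/4 I^B i.
Crossing each possibility with the mother I^A I^A and summing P(type A): 1/4·1/2 + 1/4·1 + 1/4·0 + 1/4·1/2 = 1/2.
Similarly for Rh via the father's Rh distribution: P(Rh+) = 1.
Independent loci: 1/2 × 1 = 1/2.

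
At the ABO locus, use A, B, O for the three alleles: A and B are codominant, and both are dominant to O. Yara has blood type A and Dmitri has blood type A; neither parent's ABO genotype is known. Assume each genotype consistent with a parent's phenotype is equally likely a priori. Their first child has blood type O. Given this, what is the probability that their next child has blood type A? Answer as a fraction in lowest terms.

3/4

Possible genotypes: Yara ∈ {AA, AO}; Dmitri ∈ {AA, AO}.
Weight each parental genotype pair by prior × P(type-O child):
  AO × AO: posterior weight 1; P(next child type A) = 3/4.
Weighted sum = 3/4.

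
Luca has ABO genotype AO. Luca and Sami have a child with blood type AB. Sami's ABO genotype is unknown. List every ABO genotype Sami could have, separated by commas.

AB, BB, BO

For each candidate genotype of Sami, check whether crossing it with AO can produce every observed child phenotype.
  AA → possible child types {A} ✗
  AB → possible child types {A, B, AB} ✓
  AO → possible child types {O, A} ✗
  BB → possible child types {B, AB} ✓
  BO → possible child types {O, A, B, AB} ✓
  OO → possible child types {O, A} ✗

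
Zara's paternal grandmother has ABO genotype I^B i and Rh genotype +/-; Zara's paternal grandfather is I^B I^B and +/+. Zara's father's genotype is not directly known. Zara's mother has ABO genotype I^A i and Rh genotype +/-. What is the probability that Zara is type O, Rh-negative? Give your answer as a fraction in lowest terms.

1/64

Zara's father's ABO genotype from I^B i × I^B I^B: 1/2 I^B I^B, 1/2 I^B i.
Crossing each possibility with the mother I^A i and summing P(type O): 1/2·0 + 1/2·1/4 = 1/8.
Similarly for Rh via the father's Rh distribution: P(Rh-) = 1/8.
Independent loci: 1/8 × 1/8 = 1/64.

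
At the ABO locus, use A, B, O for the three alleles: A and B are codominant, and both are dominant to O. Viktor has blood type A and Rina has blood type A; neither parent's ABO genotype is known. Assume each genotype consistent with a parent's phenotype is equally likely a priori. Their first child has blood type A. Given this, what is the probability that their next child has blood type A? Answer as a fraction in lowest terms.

19/20

Possible genotypes: Viktor ∈ {AA, AO}; Rina ∈ {AA, AO}.
Weight each parental genotype pair by prior × P(type-A child):
  AA × AA: posterior weight 4/15; P(next child type A) = 1.
  AA × AO: posterior weight 4/15; P(next child type A) = 1.
  AO × AA: posterior weight 4/15; P(next child type A) = 1.
  AO × AO: posterior weight 1/5; P(next child type A) = 3/4.
Weighted sum = 19/20.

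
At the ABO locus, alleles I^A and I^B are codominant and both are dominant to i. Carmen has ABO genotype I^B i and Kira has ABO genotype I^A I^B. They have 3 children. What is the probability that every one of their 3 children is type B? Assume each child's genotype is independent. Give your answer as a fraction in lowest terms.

ABO cross I^B i × I^A I^B → 1/4 A, 1/2 B, 1/4 AB.
So P(type B) = 1/2 per child.
All 3 independent: (1/2)^3 = 1/8.

1/8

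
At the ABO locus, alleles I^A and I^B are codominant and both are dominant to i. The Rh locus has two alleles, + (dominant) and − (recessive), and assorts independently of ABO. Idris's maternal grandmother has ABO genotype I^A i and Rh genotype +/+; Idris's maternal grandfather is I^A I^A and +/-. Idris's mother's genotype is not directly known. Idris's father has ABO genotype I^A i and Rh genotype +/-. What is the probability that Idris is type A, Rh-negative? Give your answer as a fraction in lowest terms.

7/64

Idris's mother's ABO genotype from I^A i × I^A I^A: 1/2 I^A I^A, 1/2 I^A i.
Crossing each possibility with the father I^A i and summing P(type A): 1/2·1 + 1/2·3/4 = 7/8.
Similarly for Rh via the mother's Rh distribution: P(Rh-) = 1/8.
Independent loci: 7/8 × 1/8 = 7/64.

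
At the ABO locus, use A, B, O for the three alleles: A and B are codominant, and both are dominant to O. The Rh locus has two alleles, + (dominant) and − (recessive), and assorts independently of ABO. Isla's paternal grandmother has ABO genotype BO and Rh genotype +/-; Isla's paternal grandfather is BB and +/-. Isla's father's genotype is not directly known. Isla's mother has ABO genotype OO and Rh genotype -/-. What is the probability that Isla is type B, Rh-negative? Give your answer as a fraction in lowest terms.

Isla's father's ABO genotype from BO × BB: 1/2 BB, 1/2 BO.
Crossing each possibility with the mother OO and summing P(type B): 1/2·1 + 1/2·1/2 = 3/4.
Similarly for Rh via the father's Rh distribution: P(Rh-) = 1/2.
Independent loci: 3/4 × 1/2 = 3/8.

3/8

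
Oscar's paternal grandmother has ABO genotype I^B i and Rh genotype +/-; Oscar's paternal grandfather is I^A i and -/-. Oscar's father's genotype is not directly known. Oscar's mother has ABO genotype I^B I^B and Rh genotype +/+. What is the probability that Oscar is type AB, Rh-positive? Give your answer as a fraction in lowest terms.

Oscar's father's ABO genotype from I^B i × I^A i: 1/4 I^A I^B, 1/4 I^A i, 1/4 I^B i, 1/4 i i.
Crossing each possibility with the mother I^B I^B and summing P(type AB): 1/4·1/2 + 1/4·1/2 + 1/4·0 + 1/4·0 = 1/4.
Similarly for Rh via the father's Rh distribution: P(Rh+) = 1.
Independent loci: 1/4 × 1 = 1/4.

1/4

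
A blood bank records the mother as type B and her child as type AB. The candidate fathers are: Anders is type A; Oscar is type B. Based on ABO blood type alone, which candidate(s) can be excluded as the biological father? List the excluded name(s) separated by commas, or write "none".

Oscar

A candidate is excluded only if no genotype consistent with his phenotype could produce a type AB child with a type B mother.
Oscar (type B): no genotype consistent with that phenotype can produce a type-AB child with a type-B mother.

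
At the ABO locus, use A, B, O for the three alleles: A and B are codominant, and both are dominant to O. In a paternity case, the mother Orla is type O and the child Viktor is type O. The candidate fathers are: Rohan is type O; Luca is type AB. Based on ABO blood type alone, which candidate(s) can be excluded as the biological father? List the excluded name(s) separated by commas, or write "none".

A candidate is excluded only if no genotype consistent with his phenotype could produce a type O child with a type O mother.
Luca (type AB): no genotype consistent with that phenotype can produce a type-O child with a type-O mother.

Luca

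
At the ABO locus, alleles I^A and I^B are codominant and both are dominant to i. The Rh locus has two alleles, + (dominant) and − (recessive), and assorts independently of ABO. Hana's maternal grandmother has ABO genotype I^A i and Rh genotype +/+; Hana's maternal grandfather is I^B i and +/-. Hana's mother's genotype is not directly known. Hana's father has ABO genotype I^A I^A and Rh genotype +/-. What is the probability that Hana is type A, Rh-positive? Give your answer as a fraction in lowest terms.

Hana's mother's ABO genotype from I^A i × I^B i: 1/4 I^A I^B, 1/4 I^A i, 1/4 I^B i, 1/4 i i.
Crossing each possibility with the father I^A I^A and summing P(type A): 1/4·1/2 + 1/4·1 + 1/4·1/2 + 1/4·1 = 3/4.
Similarly for Rh via the mother's Rh distribution: P(Rh+) = 7/8.
Independent loci: 3/4 × 7/8 = 21/32.

21/32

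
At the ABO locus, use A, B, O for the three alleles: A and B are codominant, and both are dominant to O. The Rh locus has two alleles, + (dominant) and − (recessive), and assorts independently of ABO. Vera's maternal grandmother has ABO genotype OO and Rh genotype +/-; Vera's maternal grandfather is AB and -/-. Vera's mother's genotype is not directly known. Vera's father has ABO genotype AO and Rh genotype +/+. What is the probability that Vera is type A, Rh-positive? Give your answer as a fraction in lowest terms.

1/2

Vera's mother's ABO genotype from OO × AB: 1/2 AO, 1/2 BO.
Crossing each possibility with the father AO and summing P(type A): 1/2·3/4 + 1/2·1/4 = 1/2.
Similarly for Rh via the mother's Rh distribution: P(Rh+) = 1.
Independent loci: 1/2 × 1 = 1/2.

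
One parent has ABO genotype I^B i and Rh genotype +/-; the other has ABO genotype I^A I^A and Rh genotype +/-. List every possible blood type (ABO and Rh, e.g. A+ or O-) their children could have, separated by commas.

A+, A-, AB+, AB-

Gametes from I^B i × I^A I^A give offspring ABO genotypes I^A I^B, I^A i, i.e. phenotypes A, AB.
Rh cross +/- × +/- → phenotypes Rh+, Rh-.
Combining independently: A+, A-, AB+, AB-.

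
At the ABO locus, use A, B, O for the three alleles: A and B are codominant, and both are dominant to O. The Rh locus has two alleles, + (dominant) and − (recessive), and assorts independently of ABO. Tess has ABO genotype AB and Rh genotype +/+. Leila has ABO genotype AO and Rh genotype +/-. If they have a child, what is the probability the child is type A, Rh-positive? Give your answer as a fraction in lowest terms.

ABO cross AB × AO → offspring phenotypes: 1/2 A, 1/4 B, 1/4 AB.
Rh cross +/+ × +/- → 1 Rh+.
Independent loci: P(type A, Rh-positive) = 1/2 × 1 = 1/2.

1/2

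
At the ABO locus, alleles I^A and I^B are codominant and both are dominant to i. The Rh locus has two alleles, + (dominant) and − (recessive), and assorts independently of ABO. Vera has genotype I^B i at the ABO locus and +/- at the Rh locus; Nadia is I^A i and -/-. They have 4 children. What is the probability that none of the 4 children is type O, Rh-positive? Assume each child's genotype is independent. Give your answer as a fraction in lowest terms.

2401/4096

ABO cross I^B i × I^A i → 1/4 O, 1/4 A, 1/4 B, 1/4 AB.
Rh cross +/- × -/- → 1/2 Rh+, 1/2 Rh-; so P(type O, Rh-positive) = 1/4 × 1/2 = 1/8 per child.
P(not type O, Rh-positive) = 7/8 for one child; (7/8)^4 = 2401/4096.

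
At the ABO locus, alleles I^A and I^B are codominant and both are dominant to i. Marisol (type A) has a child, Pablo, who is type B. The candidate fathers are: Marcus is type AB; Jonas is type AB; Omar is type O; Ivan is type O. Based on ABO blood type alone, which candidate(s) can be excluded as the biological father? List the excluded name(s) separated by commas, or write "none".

A candidate is excluded only if no genotype consistent with his phenotype could produce a type B child with a type A mother.
Omar (type O): no genotype consistent with that phenotype can produce a type-B child with a type-A mother.
Ivan (type O): no genotype consistent with that phenotype can produce a type-B child with a type-A mother.

Omar, Ivan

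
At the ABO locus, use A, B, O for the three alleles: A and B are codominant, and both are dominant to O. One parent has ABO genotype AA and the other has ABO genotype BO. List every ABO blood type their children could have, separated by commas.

Gametes from AA × BO give offspring ABO genotypes AB, AO, i.e. phenotypes A, AB.

A, AB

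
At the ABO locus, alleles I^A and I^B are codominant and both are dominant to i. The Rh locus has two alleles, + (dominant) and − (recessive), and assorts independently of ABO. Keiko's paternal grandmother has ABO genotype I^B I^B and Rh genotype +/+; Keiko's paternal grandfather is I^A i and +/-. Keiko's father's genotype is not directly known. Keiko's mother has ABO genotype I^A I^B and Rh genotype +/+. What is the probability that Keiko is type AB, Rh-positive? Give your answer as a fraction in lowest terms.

3/8

Keiko's father's ABO genotype from I^B I^B × I^A i: 1/2 I^A I^B, 1/2 I^B i.
Crossing each possibility with the mother I^A I^B and summing P(type AB): 1/2·1/2 + 1/2·1/4 = 3/8.
Similarly for Rh via the father's Rh distribution: P(Rh+) = 1.
Independent loci: 3/8 × 1 = 3/8.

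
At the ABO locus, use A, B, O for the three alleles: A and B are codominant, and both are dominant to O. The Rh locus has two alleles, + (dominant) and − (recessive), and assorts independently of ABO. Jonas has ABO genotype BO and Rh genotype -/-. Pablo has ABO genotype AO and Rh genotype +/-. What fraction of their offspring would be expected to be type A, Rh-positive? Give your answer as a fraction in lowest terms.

1/8

ABO cross BO × AO → offspring phenotypes: 1/4 O, 1/4 A, 1/4 B, 1/4 AB.
Rh cross -/- × +/- → 1/2 Rh+, 1/2 Rh-.
Independent loci: P(type A, Rh-positive) = 1/4 × 1/2 = 1/8.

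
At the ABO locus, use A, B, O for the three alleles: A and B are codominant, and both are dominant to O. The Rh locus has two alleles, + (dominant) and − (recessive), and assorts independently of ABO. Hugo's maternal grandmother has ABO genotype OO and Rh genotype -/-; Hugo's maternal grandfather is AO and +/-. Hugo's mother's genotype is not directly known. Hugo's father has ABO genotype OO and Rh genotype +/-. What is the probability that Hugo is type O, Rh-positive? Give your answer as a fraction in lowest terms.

15/32

Hugo's mother's ABO genotype from OO × AO: 1/2 AO, 1/2 OO.
Crossing each possibility with the father OO and summing P(type O): 1/2·1/2 + 1/2·1 = 3/4.
Similarly for Rh via the mother's Rh distribution: P(Rh+) = 5/8.
Independent loci: 3/4 × 5/8 = 15/32.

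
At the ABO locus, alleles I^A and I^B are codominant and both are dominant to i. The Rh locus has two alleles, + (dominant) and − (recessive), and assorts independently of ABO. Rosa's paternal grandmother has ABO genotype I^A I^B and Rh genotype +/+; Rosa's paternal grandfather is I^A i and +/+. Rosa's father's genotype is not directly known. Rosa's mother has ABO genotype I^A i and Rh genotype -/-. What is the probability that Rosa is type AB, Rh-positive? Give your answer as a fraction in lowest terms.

1/8

Rosa's father's ABO genotype from I^A I^B × I^A i: 1/4 I^A I^A, 1/4 I^A I^B, 1/4 I^A i, 1/4 I^B i.
Crossing each possibility with the mother I^A i and summing P(type AB): 1/4·0 + 1/4·1/4 + 1/4·0 + 1/4·1/4 = 1/8.
Similarly for Rh via the father's Rh distribution: P(Rh+) = 1.
Independent loci: 1/8 × 1 = 1/8.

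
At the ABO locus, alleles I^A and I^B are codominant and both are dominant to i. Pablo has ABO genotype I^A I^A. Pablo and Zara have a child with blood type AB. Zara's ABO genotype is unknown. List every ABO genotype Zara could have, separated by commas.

I^A I^B, I^B I^B, I^B i

For each candidate genotype of Zara, check whether crossing it with I^A I^A can produce every observed child phenotype.
  I^A I^A → possible child types {A} ✗
  I^A I^B → possible child types {A, AB} ✓
  I^A i → possible child types {A} ✗
  I^B I^B → possible child types {AB} ✓
  I^B i → possible child types {A, AB} ✓
  i i → possible child types {A} ✗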